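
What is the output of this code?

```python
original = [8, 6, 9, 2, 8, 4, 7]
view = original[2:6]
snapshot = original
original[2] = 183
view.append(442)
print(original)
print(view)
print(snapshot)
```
[8, 6, 183, 2, 8, 4, 7]
[9, 2, 8, 4, 442]
[8, 6, 183, 2, 8, 4, 7]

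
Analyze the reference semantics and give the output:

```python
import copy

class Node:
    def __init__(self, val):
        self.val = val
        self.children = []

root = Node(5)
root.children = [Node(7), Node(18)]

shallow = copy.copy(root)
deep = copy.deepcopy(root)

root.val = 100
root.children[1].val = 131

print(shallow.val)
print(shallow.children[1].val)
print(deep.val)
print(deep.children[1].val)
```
5
131
5
18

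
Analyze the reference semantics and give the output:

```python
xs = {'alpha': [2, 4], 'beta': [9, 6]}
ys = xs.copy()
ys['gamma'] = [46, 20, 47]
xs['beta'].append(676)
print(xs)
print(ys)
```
{'alpha': [2, 4], 'beta': [9, 6, 676]}
{'alpha': [2, 4], 'beta': [9, 6, 676], 'gamma': [46, 20, 47]}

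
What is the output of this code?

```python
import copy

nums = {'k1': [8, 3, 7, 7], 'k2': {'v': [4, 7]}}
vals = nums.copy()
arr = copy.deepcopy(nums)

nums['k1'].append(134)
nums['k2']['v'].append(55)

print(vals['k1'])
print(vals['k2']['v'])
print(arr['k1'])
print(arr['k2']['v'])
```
[8, 3, 7, 7, 134]
[4, 7, 55]
[8, 3, 7, 7]
[4, 7]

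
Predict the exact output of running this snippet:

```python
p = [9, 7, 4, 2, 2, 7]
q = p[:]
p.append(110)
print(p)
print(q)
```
[9, 7, 4, 2, 2, 7, 110]
[9, 7, 4, 2, 2, 7]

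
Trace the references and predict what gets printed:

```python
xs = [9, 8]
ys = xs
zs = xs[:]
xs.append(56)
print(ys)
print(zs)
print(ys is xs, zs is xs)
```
[9, 8, 56]
[9, 8]
True False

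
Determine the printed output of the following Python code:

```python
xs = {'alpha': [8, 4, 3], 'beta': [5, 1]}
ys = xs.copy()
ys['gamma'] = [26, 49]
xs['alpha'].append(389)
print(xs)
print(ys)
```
{'alpha': [8, 4, 3, 389], 'beta': [5, 1]}
{'alpha': [8, 4, 3, 389], 'beta': [5, 1], 'gamma': [26, 49]}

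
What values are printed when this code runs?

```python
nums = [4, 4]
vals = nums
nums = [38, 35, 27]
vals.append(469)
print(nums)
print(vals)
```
[38, 35, 27]
[4, 4, 469]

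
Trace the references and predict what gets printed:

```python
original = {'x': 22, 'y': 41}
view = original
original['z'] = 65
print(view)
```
{'x': 22, 'y': 41, 'z': 65}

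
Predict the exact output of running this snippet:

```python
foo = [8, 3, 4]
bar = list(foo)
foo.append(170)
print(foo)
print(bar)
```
[8, 3, 4, 170]
[8, 3, 4]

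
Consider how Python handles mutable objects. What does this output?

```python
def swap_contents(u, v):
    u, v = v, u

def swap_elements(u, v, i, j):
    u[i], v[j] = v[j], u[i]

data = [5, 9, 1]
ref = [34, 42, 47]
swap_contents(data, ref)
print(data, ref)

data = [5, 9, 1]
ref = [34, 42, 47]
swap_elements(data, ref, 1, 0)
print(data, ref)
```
[5, 9, 1] [34, 42, 47]
[5, 34, 1] [9, 42, 47]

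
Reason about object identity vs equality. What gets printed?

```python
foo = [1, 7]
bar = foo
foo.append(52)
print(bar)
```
[1, 7, 52]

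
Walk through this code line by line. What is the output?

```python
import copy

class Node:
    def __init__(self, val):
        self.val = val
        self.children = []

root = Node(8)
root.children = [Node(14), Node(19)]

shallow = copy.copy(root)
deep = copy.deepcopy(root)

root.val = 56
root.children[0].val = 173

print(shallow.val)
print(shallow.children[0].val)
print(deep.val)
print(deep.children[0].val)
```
8
173
8
14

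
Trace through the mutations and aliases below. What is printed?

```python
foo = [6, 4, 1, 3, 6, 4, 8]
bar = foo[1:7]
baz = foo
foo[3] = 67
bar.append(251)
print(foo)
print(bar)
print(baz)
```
[6, 4, 1, 67, 6, 4, 8]
[4, 1, 3, 6, 4, 8, 251]
[6, 4, 1, 67, 6, 4, 8]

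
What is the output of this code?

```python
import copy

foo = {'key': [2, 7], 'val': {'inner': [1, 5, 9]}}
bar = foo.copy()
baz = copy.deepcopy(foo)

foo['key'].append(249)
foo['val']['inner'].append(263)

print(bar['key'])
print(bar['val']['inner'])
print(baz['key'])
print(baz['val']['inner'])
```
[2, 7, 249]
[1, 5, 9, 263]
[2, 7]
[1, 5, 9]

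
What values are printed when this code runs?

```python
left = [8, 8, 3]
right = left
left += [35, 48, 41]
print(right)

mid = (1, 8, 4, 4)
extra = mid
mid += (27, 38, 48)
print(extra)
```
[8, 8, 3, 35, 48, 41]
(1, 8, 4, 4)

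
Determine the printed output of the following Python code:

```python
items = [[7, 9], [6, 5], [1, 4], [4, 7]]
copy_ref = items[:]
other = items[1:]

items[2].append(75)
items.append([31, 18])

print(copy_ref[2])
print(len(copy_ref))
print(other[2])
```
[1, 4, 75]
4
[4, 7]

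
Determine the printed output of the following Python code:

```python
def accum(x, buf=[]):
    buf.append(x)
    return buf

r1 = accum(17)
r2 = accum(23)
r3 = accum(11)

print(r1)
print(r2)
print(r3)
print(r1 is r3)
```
[17, 23, 11]
[17, 23, 11]
[17, 23, 11]
True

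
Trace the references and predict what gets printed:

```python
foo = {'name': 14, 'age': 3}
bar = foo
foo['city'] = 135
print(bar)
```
{'name': 14, 'age': 3, 'city': 135}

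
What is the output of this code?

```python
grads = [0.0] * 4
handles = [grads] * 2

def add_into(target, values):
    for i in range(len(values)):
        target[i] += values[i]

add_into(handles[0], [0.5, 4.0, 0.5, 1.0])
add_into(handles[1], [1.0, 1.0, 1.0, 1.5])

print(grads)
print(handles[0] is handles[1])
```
[1.5, 5.0, 1.5, 2.5]
True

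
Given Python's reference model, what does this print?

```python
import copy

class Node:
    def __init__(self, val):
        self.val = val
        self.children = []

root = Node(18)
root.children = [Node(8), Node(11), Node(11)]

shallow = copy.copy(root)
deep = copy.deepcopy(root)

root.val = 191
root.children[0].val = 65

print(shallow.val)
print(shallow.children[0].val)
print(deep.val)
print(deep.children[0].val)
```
18
65
18
8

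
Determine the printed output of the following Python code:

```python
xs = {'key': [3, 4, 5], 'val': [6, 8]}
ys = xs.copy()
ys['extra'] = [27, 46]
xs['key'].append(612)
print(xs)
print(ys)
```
{'key': [3, 4, 5, 612], 'val': [6, 8]}
{'key': [3, 4, 5, 612], 'val': [6, 8], 'extra': [27, 46]}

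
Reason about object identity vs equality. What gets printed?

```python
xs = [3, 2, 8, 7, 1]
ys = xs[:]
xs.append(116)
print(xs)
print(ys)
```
[3, 2, 8, 7, 1, 116]
[3, 2, 8, 7, 1]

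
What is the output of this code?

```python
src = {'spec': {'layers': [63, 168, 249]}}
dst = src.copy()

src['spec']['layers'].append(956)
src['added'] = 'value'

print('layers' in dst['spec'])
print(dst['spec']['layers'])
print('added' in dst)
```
True
[63, 168, 249, 956]
False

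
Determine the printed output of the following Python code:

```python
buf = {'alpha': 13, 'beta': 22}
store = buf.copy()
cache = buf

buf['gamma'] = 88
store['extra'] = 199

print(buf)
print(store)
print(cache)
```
{'alpha': 13, 'beta': 22, 'gamma': 88}
{'alpha': 13, 'beta': 22, 'extra': 199}
{'alpha': 13, 'beta': 22, 'gamma': 88}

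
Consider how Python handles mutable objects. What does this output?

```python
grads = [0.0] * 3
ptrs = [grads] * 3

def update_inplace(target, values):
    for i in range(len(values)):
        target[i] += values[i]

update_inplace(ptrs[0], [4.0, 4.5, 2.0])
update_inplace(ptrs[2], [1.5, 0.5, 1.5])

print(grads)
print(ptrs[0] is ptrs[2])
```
[5.5, 5.0, 3.5]
True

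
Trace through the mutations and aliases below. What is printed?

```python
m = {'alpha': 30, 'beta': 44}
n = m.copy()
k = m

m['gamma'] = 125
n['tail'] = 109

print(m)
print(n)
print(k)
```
{'alpha': 30, 'beta': 44, 'gamma': 125}
{'alpha': 30, 'beta': 44, 'tail': 109}
{'alpha': 30, 'beta': 44, 'gamma': 125}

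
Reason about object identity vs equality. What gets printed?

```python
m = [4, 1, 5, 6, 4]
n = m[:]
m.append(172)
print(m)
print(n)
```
[4, 1, 5, 6, 4, 172]
[4, 1, 5, 6, 4]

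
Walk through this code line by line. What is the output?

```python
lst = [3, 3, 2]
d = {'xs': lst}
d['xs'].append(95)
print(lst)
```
[3, 3, 2, 95]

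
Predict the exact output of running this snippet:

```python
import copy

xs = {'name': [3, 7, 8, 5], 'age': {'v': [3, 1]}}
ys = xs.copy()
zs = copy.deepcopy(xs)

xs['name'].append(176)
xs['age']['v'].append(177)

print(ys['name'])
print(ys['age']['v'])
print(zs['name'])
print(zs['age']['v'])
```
[3, 7, 8, 5, 176]
[3, 1, 177]
[3, 7, 8, 5]
[3, 1]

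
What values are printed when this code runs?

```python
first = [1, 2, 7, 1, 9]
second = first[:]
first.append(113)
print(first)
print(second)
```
[1, 2, 7, 1, 9, 113]
[1, 2, 7, 1, 9]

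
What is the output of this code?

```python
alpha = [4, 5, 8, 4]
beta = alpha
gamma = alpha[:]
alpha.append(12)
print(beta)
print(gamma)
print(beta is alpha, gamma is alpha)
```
[4, 5, 8, 4, 12]
[4, 5, 8, 4]
True False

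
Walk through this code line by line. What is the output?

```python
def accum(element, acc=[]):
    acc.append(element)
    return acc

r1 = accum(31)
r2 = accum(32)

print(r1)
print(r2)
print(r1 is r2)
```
[31, 32]
[31, 32]
True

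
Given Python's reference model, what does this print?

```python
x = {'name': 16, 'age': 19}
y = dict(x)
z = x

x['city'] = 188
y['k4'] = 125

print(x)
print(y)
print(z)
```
{'name': 16, 'age': 19, 'city': 188}
{'name': 16, 'age': 19, 'k4': 125}
{'name': 16, 'age': 19, 'city': 188}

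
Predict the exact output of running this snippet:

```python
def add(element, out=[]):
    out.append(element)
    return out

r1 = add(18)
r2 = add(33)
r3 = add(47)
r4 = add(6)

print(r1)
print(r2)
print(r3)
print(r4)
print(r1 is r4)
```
[18, 33, 47, 6]
[18, 33, 47, 6]
[18, 33, 47, 6]
[18, 33, 47, 6]
True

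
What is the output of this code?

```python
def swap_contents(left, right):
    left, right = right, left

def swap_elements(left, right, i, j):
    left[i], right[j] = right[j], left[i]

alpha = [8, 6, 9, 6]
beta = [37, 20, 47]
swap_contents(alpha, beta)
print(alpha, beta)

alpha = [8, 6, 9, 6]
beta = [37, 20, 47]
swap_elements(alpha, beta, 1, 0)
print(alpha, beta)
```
[8, 6, 9, 6] [37, 20, 47]
[8, 37, 9, 6] [6, 20, 47]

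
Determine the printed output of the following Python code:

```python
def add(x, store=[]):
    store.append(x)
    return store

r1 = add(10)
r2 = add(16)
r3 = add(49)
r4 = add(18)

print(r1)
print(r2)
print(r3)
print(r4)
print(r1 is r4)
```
[10, 16, 49, 18]
[10, 16, 49, 18]
[10, 16, 49, 18]
[10, 16, 49, 18]
True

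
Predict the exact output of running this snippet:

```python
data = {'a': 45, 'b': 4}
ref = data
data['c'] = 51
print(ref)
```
{'a': 45, 'b': 4, 'c': 51}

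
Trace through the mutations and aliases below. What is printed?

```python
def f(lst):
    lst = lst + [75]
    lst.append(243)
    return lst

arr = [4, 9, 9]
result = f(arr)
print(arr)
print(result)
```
[4, 9, 9]
[4, 9, 9, 75, 243]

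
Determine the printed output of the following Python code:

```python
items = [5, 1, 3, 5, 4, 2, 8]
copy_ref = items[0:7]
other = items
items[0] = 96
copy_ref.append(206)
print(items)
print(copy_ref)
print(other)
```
[96, 1, 3, 5, 4, 2, 8]
[5, 1, 3, 5, 4, 2, 8, 206]
[96, 1, 3, 5, 4, 2, 8]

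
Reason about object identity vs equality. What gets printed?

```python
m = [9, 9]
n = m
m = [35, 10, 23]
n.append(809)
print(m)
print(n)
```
[35, 10, 23]
[9, 9, 809]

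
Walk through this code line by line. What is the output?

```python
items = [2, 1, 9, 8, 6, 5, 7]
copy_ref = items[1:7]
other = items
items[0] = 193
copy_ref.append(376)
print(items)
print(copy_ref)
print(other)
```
[193, 1, 9, 8, 6, 5, 7]
[1, 9, 8, 6, 5, 7, 376]
[193, 1, 9, 8, 6, 5, 7]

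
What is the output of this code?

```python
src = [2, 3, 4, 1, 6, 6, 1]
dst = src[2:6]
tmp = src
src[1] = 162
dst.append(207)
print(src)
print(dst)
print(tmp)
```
[2, 162, 4, 1, 6, 6, 1]
[4, 1, 6, 6, 207]
[2, 162, 4, 1, 6, 6, 1]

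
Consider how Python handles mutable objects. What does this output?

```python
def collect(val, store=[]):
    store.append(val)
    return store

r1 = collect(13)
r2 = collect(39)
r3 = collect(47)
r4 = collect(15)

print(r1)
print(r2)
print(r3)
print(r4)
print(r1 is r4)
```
[13, 39, 47, 15]
[13, 39, 47, 15]
[13, 39, 47, 15]
[13, 39, 47, 15]
True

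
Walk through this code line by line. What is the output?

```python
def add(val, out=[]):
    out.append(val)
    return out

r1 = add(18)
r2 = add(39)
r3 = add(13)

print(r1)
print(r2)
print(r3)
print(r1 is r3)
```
[18, 39, 13]
[18, 39, 13]
[18, 39, 13]
True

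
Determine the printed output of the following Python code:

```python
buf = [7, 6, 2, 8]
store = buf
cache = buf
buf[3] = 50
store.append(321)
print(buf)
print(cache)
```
[7, 6, 2, 50, 321]
[7, 6, 2, 50, 321]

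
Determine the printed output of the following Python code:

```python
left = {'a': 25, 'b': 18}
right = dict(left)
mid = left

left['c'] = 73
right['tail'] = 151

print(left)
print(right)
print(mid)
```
{'a': 25, 'b': 18, 'c': 73}
{'a': 25, 'b': 18, 'tail': 151}
{'a': 25, 'b': 18, 'c': 73}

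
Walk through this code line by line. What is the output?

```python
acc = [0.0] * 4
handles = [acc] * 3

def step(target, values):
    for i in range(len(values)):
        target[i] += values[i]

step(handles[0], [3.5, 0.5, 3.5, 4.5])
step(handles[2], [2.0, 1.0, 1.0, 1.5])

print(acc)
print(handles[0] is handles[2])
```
[5.5, 1.5, 4.5, 6.0]
True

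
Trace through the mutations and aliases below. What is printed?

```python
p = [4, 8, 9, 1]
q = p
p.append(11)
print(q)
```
[4, 8, 9, 1, 11]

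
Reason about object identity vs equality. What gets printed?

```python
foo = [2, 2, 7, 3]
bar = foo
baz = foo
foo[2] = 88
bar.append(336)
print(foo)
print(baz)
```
[2, 2, 88, 3, 336]
[2, 2, 88, 3, 336]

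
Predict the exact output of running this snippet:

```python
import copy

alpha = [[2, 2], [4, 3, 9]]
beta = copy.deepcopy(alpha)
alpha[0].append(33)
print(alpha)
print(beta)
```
[[2, 2, 33], [4, 3, 9]]
[[2, 2], [4, 3, 9]]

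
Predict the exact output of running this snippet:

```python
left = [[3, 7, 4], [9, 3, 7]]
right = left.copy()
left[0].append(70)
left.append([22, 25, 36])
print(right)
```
[[3, 7, 4, 70], [9, 3, 7]]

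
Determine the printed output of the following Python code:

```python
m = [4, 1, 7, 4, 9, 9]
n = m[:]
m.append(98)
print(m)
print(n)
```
[4, 1, 7, 4, 9, 9, 98]
[4, 1, 7, 4, 9, 9]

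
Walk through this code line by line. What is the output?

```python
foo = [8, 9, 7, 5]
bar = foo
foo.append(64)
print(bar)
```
[8, 9, 7, 5, 64]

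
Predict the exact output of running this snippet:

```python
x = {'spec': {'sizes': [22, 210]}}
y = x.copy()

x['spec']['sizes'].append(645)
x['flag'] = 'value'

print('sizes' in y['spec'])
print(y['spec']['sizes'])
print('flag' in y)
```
True
[22, 210, 645]
False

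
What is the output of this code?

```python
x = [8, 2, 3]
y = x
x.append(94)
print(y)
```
[8, 2, 3, 94]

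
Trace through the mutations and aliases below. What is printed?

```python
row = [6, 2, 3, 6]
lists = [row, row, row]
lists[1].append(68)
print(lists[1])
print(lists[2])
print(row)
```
[6, 2, 3, 6, 68]
[6, 2, 3, 6, 68]
[6, 2, 3, 6, 68]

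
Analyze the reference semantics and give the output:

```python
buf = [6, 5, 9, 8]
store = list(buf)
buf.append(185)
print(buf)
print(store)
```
[6, 5, 9, 8, 185]
[6, 5, 9, 8]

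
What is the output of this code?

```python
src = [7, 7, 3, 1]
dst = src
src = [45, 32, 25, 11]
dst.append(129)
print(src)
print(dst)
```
[45, 32, 25, 11]
[7, 7, 3, 1, 129]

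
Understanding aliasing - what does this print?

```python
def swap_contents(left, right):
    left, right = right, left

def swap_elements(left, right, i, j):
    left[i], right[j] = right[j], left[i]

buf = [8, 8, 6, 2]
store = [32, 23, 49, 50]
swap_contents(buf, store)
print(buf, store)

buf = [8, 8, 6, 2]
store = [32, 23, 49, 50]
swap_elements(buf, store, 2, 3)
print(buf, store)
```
[8, 8, 6, 2] [32, 23, 49, 50]
[8, 8, 50, 2] [32, 23, 49, 6]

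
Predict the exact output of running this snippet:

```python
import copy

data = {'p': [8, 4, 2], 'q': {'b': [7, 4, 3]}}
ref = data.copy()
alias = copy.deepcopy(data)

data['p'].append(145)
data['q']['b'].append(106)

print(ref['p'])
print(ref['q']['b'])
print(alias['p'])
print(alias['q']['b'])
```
[8, 4, 2, 145]
[7, 4, 3, 106]
[8, 4, 2]
[7, 4, 3]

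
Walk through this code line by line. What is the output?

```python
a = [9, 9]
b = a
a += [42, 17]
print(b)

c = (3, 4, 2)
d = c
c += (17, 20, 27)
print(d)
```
[9, 9, 42, 17]
(3, 4, 2)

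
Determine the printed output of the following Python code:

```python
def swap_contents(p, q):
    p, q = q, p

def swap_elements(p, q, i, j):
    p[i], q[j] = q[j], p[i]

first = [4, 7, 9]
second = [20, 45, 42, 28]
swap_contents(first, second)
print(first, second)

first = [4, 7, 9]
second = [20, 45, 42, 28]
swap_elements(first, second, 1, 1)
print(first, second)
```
[4, 7, 9] [20, 45, 42, 28]
[4, 45, 9] [20, 7, 42, 28]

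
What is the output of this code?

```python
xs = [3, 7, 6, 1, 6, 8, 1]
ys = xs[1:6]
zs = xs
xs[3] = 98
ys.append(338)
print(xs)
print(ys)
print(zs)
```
[3, 7, 6, 98, 6, 8, 1]
[7, 6, 1, 6, 8, 338]
[3, 7, 6, 98, 6, 8, 1]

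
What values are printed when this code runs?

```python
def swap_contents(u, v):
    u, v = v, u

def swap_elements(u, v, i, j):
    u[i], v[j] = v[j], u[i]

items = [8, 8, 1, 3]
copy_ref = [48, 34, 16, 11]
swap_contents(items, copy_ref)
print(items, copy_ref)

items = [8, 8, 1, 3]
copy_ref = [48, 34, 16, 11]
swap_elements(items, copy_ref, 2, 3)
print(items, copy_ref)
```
[8, 8, 1, 3] [48, 34, 16, 11]
[8, 8, 11, 3] [48, 34, 16, 1]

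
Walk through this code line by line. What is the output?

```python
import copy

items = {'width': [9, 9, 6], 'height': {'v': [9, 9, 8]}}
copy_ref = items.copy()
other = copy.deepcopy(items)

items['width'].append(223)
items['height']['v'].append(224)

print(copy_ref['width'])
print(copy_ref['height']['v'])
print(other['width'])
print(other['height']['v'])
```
[9, 9, 6, 223]
[9, 9, 8, 224]
[9, 9, 6]
[9, 9, 8]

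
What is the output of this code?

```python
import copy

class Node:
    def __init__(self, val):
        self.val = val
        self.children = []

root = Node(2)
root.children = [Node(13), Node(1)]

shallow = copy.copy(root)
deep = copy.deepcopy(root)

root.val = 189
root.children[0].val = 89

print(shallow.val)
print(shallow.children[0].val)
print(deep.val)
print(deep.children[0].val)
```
2
89
2
13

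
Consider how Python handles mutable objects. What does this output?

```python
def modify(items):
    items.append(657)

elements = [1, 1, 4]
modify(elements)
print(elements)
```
[1, 1, 4, 657]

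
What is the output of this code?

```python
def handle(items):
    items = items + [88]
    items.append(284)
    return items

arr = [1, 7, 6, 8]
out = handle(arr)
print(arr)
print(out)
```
[1, 7, 6, 8]
[1, 7, 6, 8, 88, 284]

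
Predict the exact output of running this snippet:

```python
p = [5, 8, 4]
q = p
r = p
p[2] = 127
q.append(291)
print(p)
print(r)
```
[5, 8, 127, 291]
[5, 8, 127, 291]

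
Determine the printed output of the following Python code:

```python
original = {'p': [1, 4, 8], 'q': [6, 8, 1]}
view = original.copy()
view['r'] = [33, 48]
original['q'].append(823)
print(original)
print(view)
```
{'p': [1, 4, 8], 'q': [6, 8, 1, 823]}
{'p': [1, 4, 8], 'q': [6, 8, 1, 823], 'r': [33, 48]}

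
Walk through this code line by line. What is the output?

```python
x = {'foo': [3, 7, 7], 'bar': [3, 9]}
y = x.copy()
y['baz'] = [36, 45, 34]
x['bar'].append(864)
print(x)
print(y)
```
{'foo': [3, 7, 7], 'bar': [3, 9, 864]}
{'foo': [3, 7, 7], 'bar': [3, 9, 864], 'baz': [36, 45, 34]}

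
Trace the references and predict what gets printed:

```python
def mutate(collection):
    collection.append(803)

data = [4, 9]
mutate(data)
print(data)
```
[4, 9, 803]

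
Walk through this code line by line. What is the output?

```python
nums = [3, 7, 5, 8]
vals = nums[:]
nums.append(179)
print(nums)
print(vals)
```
[3, 7, 5, 8, 179]
[3, 7, 5, 8]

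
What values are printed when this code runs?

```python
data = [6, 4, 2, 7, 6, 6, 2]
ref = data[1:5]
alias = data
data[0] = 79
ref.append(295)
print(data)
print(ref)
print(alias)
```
[79, 4, 2, 7, 6, 6, 2]
[4, 2, 7, 6, 295]
[79, 4, 2, 7, 6, 6, 2]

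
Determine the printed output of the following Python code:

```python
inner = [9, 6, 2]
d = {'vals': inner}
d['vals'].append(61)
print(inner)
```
[9, 6, 2, 61]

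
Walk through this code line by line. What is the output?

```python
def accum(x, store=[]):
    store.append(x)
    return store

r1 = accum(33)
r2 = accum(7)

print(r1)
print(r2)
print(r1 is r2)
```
[33, 7]
[33, 7]
True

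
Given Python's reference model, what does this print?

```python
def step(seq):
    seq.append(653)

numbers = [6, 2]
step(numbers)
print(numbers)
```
[6, 2, 653]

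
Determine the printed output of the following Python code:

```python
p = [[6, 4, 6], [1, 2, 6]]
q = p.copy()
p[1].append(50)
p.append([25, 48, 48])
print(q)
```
[[6, 4, 6], [1, 2, 6, 50]]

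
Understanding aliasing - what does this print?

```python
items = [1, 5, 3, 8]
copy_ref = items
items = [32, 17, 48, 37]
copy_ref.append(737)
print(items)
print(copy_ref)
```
[32, 17, 48, 37]
[1, 5, 3, 8, 737]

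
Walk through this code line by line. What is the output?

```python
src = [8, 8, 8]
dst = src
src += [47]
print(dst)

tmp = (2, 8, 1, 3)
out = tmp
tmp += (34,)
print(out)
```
[8, 8, 8, 47]
(2, 8, 1, 3)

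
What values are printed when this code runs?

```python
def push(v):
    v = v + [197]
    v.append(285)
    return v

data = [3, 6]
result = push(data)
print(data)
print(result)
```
[3, 6]
[3, 6, 197, 285]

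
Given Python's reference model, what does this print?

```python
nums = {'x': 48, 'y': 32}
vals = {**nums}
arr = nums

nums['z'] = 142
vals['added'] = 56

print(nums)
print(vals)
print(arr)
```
{'x': 48, 'y': 32, 'z': 142}
{'x': 48, 'y': 32, 'added': 56}
{'x': 48, 'y': 32, 'z': 142}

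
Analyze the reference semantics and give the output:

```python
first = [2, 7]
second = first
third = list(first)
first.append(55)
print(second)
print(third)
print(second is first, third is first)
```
[2, 7, 55]
[2, 7]
True False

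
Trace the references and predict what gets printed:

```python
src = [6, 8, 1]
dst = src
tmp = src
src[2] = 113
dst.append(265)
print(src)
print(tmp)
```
[6, 8, 113, 265]
[6, 8, 113, 265]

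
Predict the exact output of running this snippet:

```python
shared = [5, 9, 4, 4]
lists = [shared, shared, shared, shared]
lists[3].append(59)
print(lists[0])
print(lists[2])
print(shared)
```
[5, 9, 4, 4, 59]
[5, 9, 4, 4, 59]
[5, 9, 4, 4, 59]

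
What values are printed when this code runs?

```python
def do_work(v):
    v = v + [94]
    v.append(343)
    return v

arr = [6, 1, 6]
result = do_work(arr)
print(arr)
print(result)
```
[6, 1, 6]
[6, 1, 6, 94, 343]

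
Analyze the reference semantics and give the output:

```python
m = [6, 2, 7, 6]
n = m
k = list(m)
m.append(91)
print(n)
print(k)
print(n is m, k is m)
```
[6, 2, 7, 6, 91]
[6, 2, 7, 6]
True False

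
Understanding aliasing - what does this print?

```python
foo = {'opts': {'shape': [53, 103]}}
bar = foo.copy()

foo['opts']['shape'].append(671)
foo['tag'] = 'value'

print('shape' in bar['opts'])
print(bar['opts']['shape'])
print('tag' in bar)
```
True
[53, 103, 671]
False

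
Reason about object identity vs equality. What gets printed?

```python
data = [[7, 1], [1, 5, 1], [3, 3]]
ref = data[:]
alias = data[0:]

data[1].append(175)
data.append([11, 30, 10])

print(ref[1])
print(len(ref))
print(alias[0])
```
[1, 5, 1, 175]
3
[7, 1]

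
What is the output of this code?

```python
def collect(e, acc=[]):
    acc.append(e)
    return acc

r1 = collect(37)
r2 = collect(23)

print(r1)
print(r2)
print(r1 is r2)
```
[37, 23]
[37, 23]
True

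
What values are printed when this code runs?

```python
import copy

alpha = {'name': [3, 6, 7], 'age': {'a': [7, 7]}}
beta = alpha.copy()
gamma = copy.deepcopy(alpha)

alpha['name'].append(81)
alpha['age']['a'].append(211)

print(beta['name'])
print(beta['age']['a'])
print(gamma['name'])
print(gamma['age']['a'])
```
[3, 6, 7, 81]
[7, 7, 211]
[3, 6, 7]
[7, 7]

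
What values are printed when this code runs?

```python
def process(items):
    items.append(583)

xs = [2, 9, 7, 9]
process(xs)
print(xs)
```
[2, 9, 7, 9, 583]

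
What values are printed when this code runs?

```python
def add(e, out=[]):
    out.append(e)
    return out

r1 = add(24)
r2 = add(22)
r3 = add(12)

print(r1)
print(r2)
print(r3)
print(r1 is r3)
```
[24, 22, 12]
[24, 22, 12]
[24, 22, 12]
True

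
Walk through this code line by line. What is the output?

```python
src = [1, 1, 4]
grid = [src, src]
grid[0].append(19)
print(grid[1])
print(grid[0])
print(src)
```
[1, 1, 4, 19]
[1, 1, 4, 19]
[1, 1, 4, 19]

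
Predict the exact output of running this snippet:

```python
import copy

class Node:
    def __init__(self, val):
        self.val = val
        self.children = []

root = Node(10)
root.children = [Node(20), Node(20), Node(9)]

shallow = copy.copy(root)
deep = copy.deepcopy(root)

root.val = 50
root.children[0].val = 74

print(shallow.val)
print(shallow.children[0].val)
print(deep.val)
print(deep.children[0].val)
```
10
74
10
20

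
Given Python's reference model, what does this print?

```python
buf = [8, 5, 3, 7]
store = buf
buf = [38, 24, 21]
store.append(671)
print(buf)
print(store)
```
[38, 24, 21]
[8, 5, 3, 7, 671]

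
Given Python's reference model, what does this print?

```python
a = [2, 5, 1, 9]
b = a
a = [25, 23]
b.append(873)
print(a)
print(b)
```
[25, 23]
[2, 5, 1, 9, 873]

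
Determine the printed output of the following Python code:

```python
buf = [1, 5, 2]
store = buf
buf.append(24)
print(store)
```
[1, 5, 2, 24]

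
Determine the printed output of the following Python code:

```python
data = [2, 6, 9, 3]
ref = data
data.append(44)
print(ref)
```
[2, 6, 9, 3, 44]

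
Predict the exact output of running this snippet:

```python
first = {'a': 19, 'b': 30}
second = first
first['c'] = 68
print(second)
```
{'a': 19, 'b': 30, 'c': 68}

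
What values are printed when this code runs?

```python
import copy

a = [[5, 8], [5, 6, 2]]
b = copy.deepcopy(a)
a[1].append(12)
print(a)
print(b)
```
[[5, 8], [5, 6, 2, 12]]
[[5, 8], [5, 6, 2]]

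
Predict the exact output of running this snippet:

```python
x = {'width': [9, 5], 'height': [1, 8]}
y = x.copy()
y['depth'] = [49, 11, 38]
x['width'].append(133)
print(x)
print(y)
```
{'width': [9, 5, 133], 'height': [1, 8]}
{'width': [9, 5, 133], 'height': [1, 8], 'depth': [49, 11, 38]}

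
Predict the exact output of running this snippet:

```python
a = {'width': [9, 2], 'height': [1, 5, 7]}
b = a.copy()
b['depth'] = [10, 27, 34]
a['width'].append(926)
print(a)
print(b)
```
{'width': [9, 2, 926], 'height': [1, 5, 7]}
{'width': [9, 2, 926], 'height': [1, 5, 7], 'depth': [10, 27, 34]}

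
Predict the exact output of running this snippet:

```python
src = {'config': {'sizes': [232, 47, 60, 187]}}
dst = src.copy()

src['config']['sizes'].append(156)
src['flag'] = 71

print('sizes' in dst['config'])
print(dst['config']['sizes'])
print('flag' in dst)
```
True
[232, 47, 60, 187, 156]
False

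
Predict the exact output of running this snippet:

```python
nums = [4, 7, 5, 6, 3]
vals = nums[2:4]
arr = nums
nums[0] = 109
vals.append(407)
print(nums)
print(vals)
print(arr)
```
[109, 7, 5, 6, 3]
[5, 6, 407]
[109, 7, 5, 6, 3]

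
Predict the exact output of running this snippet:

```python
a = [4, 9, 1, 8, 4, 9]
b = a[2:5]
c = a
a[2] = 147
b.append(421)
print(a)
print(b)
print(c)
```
[4, 9, 147, 8, 4, 9]
[1, 8, 4, 421]
[4, 9, 147, 8, 4, 9]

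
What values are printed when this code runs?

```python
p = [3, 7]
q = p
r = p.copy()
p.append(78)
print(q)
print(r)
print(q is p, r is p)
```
[3, 7, 78]
[3, 7]
True False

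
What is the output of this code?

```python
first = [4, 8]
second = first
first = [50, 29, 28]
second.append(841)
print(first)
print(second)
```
[50, 29, 28]
[4, 8, 841]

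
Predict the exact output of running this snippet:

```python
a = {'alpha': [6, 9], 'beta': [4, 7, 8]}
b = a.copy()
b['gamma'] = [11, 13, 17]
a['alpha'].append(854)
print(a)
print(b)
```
{'alpha': [6, 9, 854], 'beta': [4, 7, 8]}
{'alpha': [6, 9, 854], 'beta': [4, 7, 8], 'gamma': [11, 13, 17]}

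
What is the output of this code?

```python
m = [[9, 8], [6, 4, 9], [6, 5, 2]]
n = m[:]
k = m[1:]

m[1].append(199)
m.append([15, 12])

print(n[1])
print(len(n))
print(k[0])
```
[6, 4, 9, 199]
3
[6, 4, 9, 199]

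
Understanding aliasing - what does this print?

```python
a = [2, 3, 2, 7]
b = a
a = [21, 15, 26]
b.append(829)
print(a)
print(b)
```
[21, 15, 26]
[2, 3, 2, 7, 829]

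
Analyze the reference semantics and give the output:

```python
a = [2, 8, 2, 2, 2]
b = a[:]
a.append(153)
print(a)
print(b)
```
[2, 8, 2, 2, 2, 153]
[2, 8, 2, 2, 2]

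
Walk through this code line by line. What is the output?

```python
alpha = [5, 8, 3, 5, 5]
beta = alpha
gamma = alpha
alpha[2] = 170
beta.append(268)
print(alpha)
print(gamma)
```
[5, 8, 170, 5, 5, 268]
[5, 8, 170, 5, 5, 268]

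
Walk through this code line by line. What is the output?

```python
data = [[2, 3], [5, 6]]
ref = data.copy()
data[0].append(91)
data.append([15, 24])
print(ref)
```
[[2, 3, 91], [5, 6]]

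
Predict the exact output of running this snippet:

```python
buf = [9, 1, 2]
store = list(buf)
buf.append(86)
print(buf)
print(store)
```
[9, 1, 2, 86]
[9, 1, 2]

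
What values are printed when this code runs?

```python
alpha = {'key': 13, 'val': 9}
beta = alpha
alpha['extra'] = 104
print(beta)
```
{'key': 13, 'val': 9, 'extra': 104}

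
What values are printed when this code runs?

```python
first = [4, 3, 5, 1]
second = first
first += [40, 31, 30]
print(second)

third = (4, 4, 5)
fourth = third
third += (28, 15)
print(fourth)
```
[4, 3, 5, 1, 40, 31, 30]
(4, 4, 5)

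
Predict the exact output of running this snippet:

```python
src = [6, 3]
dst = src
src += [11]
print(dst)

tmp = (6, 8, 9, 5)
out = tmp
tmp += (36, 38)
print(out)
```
[6, 3, 11]
(6, 8, 9, 5)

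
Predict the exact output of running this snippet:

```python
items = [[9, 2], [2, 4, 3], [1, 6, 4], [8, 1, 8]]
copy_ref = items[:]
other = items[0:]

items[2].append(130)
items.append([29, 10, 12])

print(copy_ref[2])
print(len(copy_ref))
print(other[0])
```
[1, 6, 4, 130]
4
[9, 2]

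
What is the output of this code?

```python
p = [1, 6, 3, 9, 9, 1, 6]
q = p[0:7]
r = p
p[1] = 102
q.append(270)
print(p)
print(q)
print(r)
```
[1, 102, 3, 9, 9, 1, 6]
[1, 6, 3, 9, 9, 1, 6, 270]
[1, 102, 3, 9, 9, 1, 6]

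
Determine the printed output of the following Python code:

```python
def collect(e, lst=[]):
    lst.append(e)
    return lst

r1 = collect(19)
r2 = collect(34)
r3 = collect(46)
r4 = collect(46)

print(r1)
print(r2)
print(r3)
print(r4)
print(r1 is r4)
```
[19, 34, 46, 46]
[19, 34, 46, 46]
[19, 34, 46, 46]
[19, 34, 46, 46]
True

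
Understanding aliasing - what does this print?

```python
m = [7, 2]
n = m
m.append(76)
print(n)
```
[7, 2, 76]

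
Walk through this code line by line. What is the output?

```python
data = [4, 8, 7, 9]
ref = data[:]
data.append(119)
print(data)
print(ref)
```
[4, 8, 7, 9, 119]
[4, 8, 7, 9]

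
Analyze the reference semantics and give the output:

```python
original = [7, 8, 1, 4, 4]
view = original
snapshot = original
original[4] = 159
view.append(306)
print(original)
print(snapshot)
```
[7, 8, 1, 4, 159, 306]
[7, 8, 1, 4, 159, 306]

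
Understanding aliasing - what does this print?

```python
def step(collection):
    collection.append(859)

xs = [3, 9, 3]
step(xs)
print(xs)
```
[3, 9, 3, 859]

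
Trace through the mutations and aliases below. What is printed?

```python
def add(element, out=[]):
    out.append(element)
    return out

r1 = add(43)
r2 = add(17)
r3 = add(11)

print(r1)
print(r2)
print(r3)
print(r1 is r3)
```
[43, 17, 11]
[43, 17, 11]
[43, 17, 11]
True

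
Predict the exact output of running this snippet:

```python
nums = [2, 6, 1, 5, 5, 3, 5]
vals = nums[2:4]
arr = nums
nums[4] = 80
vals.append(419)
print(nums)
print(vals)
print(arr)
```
[2, 6, 1, 5, 80, 3, 5]
[1, 5, 419]
[2, 6, 1, 5, 80, 3, 5]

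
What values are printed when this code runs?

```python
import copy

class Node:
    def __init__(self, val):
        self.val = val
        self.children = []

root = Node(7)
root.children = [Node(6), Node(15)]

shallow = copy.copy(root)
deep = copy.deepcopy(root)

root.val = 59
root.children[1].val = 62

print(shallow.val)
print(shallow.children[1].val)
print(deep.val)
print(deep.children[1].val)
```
7
62
7
15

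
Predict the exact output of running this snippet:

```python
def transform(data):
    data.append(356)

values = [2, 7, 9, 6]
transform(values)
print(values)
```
[2, 7, 9, 6, 356]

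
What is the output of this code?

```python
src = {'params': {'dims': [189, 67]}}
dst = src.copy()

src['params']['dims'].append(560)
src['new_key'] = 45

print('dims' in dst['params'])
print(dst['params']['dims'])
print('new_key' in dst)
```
True
[189, 67, 560]
False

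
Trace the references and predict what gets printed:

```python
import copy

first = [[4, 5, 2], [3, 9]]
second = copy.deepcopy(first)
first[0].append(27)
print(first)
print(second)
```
[[4, 5, 2, 27], [3, 9]]
[[4, 5, 2], [3, 9]]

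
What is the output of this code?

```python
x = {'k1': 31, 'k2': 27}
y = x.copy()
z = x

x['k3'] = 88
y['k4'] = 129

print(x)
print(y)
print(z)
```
{'k1': 31, 'k2': 27, 'k3': 88}
{'k1': 31, 'k2': 27, 'k4': 129}
{'k1': 31, 'k2': 27, 'k3': 88}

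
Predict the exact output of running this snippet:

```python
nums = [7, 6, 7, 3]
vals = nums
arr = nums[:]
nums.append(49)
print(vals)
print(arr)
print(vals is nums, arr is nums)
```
[7, 6, 7, 3, 49]
[7, 6, 7, 3]
True False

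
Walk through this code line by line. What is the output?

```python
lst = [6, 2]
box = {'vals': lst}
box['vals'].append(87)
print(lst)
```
[6, 2, 87]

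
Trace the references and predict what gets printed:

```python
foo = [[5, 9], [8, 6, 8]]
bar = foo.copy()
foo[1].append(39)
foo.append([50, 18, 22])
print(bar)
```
[[5, 9], [8, 6, 8, 39]]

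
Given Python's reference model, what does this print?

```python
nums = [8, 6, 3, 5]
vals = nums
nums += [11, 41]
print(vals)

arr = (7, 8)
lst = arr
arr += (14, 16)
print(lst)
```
[8, 6, 3, 5, 11, 41]
(7, 8)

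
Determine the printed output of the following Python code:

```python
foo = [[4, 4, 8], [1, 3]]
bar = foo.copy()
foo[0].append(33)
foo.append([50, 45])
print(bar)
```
[[4, 4, 8, 33], [1, 3]]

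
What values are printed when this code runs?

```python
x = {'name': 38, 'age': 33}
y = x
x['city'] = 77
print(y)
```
{'name': 38, 'age': 33, 'city': 77}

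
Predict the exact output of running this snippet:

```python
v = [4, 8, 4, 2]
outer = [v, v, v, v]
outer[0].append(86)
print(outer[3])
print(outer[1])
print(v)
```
[4, 8, 4, 2, 86]
[4, 8, 4, 2, 86]
[4, 8, 4, 2, 86]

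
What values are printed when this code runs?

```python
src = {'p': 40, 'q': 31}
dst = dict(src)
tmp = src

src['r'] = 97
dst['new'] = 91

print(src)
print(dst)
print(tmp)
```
{'p': 40, 'q': 31, 'r': 97}
{'p': 40, 'q': 31, 'new': 91}
{'p': 40, 'q': 31, 'r': 97}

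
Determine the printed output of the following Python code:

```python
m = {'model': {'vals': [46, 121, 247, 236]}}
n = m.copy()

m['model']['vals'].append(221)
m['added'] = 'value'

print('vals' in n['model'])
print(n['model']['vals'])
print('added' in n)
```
True
[46, 121, 247, 236, 221]
False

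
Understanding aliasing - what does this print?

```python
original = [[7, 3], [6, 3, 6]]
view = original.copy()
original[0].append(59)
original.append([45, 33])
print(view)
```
[[7, 3, 59], [6, 3, 6]]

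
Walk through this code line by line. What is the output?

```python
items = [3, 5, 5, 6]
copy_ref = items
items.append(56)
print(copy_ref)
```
[3, 5, 5, 6, 56]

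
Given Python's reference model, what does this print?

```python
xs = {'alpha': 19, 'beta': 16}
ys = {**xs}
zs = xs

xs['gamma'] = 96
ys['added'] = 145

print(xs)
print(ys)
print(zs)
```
{'alpha': 19, 'beta': 16, 'gamma': 96}
{'alpha': 19, 'beta': 16, 'added': 145}
{'alpha': 19, 'beta': 16, 'gamma': 96}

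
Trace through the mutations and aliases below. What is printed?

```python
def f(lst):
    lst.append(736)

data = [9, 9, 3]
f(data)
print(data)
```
[9, 9, 3, 736]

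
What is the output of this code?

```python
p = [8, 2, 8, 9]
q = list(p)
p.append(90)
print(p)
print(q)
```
[8, 2, 8, 9, 90]
[8, 2, 8, 9]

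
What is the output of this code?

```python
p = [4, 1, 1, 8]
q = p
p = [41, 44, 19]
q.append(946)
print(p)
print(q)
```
[41, 44, 19]
[4, 1, 1, 8, 946]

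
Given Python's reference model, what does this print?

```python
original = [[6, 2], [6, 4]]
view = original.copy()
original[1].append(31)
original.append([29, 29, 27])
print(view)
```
[[6, 2], [6, 4, 31]]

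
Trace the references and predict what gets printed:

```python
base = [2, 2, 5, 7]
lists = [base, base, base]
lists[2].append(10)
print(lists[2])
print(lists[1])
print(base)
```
[2, 2, 5, 7, 10]
[2, 2, 5, 7, 10]
[2, 2, 5, 7, 10]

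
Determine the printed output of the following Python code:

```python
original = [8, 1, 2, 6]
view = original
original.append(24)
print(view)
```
[8, 1, 2, 6, 24]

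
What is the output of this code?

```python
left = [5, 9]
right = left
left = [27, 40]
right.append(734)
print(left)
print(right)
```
[27, 40]
[5, 9, 734]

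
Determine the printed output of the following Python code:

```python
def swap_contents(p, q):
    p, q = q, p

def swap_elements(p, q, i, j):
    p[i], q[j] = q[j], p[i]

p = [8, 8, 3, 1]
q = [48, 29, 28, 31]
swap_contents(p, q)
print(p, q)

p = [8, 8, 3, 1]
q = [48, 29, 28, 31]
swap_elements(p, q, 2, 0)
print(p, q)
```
[8, 8, 3, 1] [48, 29, 28, 31]
[8, 8, 48, 1] [3, 29, 28, 31]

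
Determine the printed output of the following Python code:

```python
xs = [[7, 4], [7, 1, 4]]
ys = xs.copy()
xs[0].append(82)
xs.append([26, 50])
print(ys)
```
[[7, 4, 82], [7, 1, 4]]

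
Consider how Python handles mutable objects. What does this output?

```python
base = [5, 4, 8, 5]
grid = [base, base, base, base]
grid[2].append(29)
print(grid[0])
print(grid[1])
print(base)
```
[5, 4, 8, 5, 29]
[5, 4, 8, 5, 29]
[5, 4, 8, 5, 29]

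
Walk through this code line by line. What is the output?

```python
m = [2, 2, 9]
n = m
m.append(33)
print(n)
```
[2, 2, 9, 33]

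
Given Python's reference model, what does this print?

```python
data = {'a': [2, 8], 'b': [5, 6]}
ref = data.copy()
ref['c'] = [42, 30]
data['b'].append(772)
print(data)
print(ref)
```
{'a': [2, 8], 'b': [5, 6, 772]}
{'a': [2, 8], 'b': [5, 6, 772], 'c': [42, 30]}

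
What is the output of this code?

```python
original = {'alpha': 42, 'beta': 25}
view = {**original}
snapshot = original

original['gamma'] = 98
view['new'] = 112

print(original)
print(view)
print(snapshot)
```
{'alpha': 42, 'beta': 25, 'gamma': 98}
{'alpha': 42, 'beta': 25, 'new': 112}
{'alpha': 42, 'beta': 25, 'gamma': 98}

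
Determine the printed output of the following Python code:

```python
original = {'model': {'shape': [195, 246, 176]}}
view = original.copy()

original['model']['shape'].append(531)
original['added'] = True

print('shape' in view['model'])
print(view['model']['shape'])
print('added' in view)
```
True
[195, 246, 176, 531]
False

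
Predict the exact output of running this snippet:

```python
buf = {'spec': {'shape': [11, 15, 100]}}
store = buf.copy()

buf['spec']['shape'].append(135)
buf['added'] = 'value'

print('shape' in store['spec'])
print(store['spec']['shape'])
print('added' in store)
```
True
[11, 15, 100, 135]
False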